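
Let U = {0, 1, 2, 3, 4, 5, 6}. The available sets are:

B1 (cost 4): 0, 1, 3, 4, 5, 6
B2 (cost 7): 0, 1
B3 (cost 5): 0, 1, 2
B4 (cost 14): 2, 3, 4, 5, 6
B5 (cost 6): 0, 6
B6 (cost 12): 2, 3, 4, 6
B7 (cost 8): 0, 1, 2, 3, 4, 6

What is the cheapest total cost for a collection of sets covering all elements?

B1, B3 cover every element at cost 4 + 5 = 9.
Any cover uses at least 2 sets; among all covering selections none totals below 9.

9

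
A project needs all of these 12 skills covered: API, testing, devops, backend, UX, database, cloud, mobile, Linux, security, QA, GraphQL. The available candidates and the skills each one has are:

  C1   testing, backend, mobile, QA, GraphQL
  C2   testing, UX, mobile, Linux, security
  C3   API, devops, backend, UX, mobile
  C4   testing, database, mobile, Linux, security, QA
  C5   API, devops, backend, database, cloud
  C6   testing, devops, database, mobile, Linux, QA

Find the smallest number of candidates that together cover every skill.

C1, C2, C5 together cover {API, testing, devops, backend, UX, database, cloud, mobile, Linux, security, QA, GraphQL} — every skill.
No 2 of the 6 candidates cover everything (all 15 pairs fall short), so 3 is minimum.

3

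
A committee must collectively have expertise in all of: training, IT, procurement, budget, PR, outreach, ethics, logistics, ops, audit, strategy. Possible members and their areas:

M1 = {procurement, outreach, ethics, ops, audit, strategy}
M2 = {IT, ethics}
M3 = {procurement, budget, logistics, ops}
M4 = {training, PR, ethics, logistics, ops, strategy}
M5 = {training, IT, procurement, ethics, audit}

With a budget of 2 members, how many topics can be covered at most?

Choosing M1, M4 covers {training, procurement, PR, outreach, ethics, logistics, ops, audit, strategy} — 9 topics.
No choice of 2 members does better; here IT, budget are left uncovered.

9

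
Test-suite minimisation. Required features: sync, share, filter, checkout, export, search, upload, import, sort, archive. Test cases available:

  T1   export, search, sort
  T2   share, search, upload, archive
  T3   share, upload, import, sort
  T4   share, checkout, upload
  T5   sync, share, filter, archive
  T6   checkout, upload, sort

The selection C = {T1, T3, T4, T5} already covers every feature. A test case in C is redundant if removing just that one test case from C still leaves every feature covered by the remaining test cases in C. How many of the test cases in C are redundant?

Drop T1: export, search uncovered — not redundant.
Drop T3: import uncovered — not redundant.
Drop T4: checkout uncovered — not redundant.
Drop T5: sync, filter, archive uncovered — not redundant.
None of the test cases in C is redundant.

0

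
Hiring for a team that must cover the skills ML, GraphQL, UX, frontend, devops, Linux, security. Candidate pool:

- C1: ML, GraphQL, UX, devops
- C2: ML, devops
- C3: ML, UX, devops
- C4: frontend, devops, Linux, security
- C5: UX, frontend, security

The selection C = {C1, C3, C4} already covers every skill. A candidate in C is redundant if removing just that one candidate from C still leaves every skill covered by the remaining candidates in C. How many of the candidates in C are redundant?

Drop C1: GraphQL uncovered — not redundant.
Drop C3: the rest still cover every skill — redundant.
Drop C4: frontend, Linux, security uncovered — not redundant.
1 redundant: C3.

1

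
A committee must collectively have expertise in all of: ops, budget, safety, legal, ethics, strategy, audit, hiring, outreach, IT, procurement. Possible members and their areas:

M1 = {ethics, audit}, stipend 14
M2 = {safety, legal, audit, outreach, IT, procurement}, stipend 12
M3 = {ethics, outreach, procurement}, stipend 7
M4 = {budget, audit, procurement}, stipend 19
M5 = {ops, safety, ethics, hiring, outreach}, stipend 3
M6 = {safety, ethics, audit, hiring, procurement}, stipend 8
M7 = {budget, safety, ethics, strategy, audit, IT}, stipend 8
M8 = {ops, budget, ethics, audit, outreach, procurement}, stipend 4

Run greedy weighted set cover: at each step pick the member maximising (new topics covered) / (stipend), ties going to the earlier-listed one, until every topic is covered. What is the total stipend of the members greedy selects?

27

Pick 1: M5 adds 5 new (ops, safety, ethics, hiring, outreach) at stipend 3 (ratio 5/3).
Pick 2: M8 adds 3 new (budget, audit, procurement) at stipend 4 (ratio 3/4).
Pick 3: M7 adds 2 new (strategy, IT) at stipend 8 (ratio 2/8).
Pick 4: M2 adds 1 new (legal) at stipend 12 (ratio 1/12).
Greedy total stipend: 3 + 4 + 8 + 12 = 27. (The true optimum is 23, so greedy overshoots here.)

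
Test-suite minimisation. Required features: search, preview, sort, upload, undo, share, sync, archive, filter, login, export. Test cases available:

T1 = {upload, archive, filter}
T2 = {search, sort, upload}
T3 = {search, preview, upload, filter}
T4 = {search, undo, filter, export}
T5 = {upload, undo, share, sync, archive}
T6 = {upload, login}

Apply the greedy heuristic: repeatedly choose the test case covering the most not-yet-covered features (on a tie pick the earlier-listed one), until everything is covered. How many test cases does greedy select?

5

Pick 1: T5 covers 5 new features (upload, undo, share, sync, archive).
Pick 2: T3 covers 3 new features (search, preview, filter).
Pick 3: T2 covers 1 new features (sort).
Pick 4: T4 covers 1 new features (export).
Pick 5: T6 covers 1 new features (login).
Greedy uses 5 test cases.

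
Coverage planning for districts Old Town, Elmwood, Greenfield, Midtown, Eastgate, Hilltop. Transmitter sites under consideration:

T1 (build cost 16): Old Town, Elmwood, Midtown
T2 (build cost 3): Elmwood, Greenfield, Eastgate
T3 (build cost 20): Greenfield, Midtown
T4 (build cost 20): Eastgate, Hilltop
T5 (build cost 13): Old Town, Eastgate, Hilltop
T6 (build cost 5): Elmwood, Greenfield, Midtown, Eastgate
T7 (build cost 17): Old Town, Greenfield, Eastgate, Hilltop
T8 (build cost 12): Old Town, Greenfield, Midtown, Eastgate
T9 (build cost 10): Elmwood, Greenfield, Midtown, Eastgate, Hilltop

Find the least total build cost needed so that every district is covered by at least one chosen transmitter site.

T5, T6 cover every district at build cost 13 + 5 = 18.
Any cover uses at least 2 transmitter sites; among all covering selections none totals below 18.
Greedy by coverage-per-build cost would pick T2, T6, T5 for 21 — worse than the optimum 18.

18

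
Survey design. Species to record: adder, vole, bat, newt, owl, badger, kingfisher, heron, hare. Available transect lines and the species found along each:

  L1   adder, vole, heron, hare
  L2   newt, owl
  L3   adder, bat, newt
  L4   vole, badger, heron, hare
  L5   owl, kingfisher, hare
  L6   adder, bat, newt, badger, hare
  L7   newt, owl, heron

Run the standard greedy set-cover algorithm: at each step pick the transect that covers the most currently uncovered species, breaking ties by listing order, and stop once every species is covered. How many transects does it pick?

3

Pick 1: L6 covers 5 new species (adder, bat, newt, badger, hare).
Pick 2: L1 covers 2 new species (vole, heron).
Pick 3: L5 covers 2 new species (owl, kingfisher).
Greedy uses 3 transects.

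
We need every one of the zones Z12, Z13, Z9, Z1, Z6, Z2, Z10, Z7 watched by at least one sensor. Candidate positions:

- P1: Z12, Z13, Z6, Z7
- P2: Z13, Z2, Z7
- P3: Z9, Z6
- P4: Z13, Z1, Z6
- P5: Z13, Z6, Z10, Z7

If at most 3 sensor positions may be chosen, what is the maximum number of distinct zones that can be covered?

6

Choosing P1, P2, P3 covers {Z12, Z13, Z9, Z6, Z2, Z7} — 6 zones.
No choice of 3 sensor positions does better; here Z1, Z10 are left uncovered.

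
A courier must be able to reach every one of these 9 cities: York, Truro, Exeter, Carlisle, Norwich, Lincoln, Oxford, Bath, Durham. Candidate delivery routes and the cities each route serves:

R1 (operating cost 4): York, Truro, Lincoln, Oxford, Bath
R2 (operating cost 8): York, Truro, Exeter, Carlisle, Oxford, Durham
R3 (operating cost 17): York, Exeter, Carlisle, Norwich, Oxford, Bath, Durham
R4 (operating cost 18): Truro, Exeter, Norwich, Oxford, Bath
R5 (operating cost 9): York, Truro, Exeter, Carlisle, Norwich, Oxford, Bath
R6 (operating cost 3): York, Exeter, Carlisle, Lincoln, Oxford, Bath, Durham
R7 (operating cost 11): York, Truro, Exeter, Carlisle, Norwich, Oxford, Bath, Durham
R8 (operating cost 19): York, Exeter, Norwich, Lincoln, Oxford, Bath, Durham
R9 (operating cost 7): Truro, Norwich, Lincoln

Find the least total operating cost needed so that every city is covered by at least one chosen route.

R6, R9 cover every city at operating cost 3 + 7 = 10.
Any cover uses at least 2 routes; among all covering selections none totals below 10.

10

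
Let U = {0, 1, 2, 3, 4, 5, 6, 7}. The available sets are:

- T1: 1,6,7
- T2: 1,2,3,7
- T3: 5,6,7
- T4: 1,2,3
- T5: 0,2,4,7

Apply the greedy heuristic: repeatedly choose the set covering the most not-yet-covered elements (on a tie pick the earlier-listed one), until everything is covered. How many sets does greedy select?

Pick 1: T2 covers 4 new elements (1, 2, 3, 7).
Pick 2: T3 covers 2 new elements (5, 6).
Pick 3: T5 covers 2 new elements (0, 4).
Greedy uses 3 sets.

3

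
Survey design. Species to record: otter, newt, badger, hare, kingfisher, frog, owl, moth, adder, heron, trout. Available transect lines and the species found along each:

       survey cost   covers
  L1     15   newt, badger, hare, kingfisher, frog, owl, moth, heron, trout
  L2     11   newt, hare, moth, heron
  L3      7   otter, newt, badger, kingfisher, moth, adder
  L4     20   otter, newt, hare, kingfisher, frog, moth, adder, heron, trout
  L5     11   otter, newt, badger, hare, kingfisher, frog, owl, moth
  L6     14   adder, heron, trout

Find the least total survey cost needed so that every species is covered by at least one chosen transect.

22

L1, L3 cover every species at survey cost 15 + 7 = 22.
Any cover uses at least 2 transects; among all covering selections none totals below 22.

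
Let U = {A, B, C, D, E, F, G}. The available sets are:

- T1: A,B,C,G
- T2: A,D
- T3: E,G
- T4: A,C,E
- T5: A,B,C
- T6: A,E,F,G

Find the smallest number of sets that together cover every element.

3

T1, T2, T6 together cover {A, B, C, D, E, F, G} — every element.
No 2 of the 6 sets cover everything (all 15 pairs fall short), so 3 is minimum.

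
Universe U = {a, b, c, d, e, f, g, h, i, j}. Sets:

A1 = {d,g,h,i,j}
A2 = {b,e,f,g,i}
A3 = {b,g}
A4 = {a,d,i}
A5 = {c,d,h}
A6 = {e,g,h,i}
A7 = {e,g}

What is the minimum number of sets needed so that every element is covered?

4

A1, A2, A4, A5 together cover {a, b, c, d, e, f, g, h, i, j} — every element.
No 3 of the 7 sets cover everything (all 35 triples fall short), so 4 is minimum.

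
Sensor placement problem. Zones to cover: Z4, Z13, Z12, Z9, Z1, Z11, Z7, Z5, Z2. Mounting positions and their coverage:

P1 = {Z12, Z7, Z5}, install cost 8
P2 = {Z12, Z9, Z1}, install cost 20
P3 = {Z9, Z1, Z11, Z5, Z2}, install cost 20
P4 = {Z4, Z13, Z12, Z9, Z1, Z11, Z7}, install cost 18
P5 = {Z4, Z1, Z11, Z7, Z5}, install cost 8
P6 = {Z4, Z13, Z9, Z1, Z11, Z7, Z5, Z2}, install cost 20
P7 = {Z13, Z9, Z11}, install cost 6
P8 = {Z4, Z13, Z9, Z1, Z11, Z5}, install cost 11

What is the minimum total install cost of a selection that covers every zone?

P1, P6 cover every zone at install cost 8 + 20 = 28.
Any cover uses at least 2 sensor positions; among all covering selections none totals below 28.
Greedy by coverage-per-install cost would pick P5, P7, P1, P3 for 42 — worse than the optimum 28.

28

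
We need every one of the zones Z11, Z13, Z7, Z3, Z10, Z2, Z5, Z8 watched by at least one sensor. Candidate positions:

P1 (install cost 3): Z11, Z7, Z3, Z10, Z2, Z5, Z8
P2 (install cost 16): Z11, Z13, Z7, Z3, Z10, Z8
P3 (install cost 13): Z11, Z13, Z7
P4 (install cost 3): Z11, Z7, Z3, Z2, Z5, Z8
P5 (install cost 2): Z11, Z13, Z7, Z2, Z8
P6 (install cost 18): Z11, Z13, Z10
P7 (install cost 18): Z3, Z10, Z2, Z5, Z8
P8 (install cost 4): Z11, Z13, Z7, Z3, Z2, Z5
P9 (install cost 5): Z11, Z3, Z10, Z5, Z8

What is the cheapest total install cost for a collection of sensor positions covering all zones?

P1, P5 cover every zone at install cost 3 + 2 = 5.
Any cover uses at least 2 sensor positions; among all covering selections none totals below 5.

5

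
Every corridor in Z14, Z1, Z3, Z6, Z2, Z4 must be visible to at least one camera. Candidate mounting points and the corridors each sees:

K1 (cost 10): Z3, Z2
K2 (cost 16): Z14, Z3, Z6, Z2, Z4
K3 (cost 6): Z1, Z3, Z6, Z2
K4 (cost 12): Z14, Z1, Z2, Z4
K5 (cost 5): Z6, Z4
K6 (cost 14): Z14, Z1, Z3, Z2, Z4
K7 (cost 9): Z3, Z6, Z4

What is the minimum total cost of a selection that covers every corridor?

18

K3, K4 cover every corridor at cost 6 + 12 = 18.
Any cover uses at least 2 camera mounts; among all covering selections none totals below 18.
Greedy by coverage-per-cost would pick K3, K5, K4 for 23 — worse than the optimum 18.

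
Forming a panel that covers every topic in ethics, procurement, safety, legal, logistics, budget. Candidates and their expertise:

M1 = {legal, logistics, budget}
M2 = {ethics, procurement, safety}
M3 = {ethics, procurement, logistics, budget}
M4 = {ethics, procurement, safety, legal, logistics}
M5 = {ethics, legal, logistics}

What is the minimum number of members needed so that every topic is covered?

M1, M2 together cover {ethics, procurement, safety, legal, logistics, budget} — every topic.
No single member contains all 6 topics, so 2 is optimal.

2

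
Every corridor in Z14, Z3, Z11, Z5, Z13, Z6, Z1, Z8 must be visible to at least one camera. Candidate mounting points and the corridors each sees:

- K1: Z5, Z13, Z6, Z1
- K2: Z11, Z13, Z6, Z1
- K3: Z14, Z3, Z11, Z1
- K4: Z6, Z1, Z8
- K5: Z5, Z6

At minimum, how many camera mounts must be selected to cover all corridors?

3

K1, K3, K4 together cover {Z14, Z3, Z11, Z5, Z13, Z6, Z1, Z8} — every corridor.
No 2 of the 5 camera mounts cover everything (all 10 pairs fall short), so 3 is minimum.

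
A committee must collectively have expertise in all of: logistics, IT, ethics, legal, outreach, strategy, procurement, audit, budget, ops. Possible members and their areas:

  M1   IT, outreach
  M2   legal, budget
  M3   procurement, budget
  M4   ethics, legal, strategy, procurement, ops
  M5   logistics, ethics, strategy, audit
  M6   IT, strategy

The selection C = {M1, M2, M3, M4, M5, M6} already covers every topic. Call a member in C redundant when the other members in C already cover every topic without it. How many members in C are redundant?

Drop M1: outreach uncovered — not redundant.
Drop M2: the rest still cover every topic — redundant.
Drop M3: the rest still cover every topic — redundant.
Drop M4: ops uncovered — not redundant.
Drop M5: logistics, audit uncovered — not redundant.
Drop M6: the rest still cover every topic — redundant.
3 redundant: M2, M3, M6.

3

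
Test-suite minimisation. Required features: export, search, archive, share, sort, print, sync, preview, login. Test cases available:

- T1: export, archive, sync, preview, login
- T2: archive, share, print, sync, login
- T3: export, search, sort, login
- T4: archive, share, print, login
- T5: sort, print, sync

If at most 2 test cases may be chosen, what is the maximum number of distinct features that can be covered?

Choosing T2, T3 covers {export, search, archive, share, sort, print, sync, login} — 8 features.
No choice of 2 test cases does better; here preview is left uncovered.

8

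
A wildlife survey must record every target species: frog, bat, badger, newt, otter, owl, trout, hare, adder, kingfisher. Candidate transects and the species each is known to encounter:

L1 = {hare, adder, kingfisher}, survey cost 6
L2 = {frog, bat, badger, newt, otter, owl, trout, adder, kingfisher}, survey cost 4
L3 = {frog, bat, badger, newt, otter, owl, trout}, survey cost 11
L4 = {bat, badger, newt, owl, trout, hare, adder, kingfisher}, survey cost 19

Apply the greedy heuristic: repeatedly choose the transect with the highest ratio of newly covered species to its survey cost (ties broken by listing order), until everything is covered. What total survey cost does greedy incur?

10

Pick 1: L2 adds 9 new (frog, bat, badger, newt, otter, owl, trout, adder, kingfisher) at survey cost 4 (ratio 9/4).
Pick 2: L1 adds 1 new (hare) at survey cost 6 (ratio 1/6).
Greedy total survey cost: 4 + 6 = 10.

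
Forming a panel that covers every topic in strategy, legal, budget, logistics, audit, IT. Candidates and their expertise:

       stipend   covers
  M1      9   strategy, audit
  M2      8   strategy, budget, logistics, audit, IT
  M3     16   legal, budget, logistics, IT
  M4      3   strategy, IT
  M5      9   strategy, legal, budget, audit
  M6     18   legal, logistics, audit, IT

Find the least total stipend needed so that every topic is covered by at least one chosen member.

17

M2, M5 cover every topic at stipend 8 + 9 = 17.
Any cover uses at least 2 members; among all covering selections none totals below 17.
Greedy by coverage-per-stipend would pick M4, M2, M5 for 20 — worse than the optimum 17.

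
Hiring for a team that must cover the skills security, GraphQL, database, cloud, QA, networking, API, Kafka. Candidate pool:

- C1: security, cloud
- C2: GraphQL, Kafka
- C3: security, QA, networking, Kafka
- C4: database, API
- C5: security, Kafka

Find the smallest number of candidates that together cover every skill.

C1, C2, C3, C4 together cover {security, GraphQL, database, cloud, QA, networking, API, Kafka} — every skill.
No 3 of the 5 candidates cover everything (all 10 triples fall short), so 4 is minimum.

4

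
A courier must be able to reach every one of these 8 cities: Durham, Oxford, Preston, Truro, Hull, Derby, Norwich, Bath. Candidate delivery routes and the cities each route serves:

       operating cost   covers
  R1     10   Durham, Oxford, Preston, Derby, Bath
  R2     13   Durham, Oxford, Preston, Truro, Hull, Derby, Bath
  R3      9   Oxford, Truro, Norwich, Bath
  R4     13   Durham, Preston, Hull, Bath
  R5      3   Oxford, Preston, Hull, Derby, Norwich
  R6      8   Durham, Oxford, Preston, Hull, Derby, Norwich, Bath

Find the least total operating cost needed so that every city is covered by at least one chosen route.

R2, R5 cover every city at operating cost 13 + 3 = 16.
Any cover uses at least 2 routes; among all covering selections none totals below 16.

16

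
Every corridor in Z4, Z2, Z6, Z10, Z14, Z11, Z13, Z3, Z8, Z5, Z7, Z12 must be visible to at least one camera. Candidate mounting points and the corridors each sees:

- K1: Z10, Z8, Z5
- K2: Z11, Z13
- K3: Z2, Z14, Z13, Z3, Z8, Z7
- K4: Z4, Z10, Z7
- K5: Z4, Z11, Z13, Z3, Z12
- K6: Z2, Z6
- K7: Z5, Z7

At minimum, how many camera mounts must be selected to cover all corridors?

4

K1, K3, K5, K6 together cover {Z4, Z2, Z6, Z10, Z14, Z11, Z13, Z3, Z8, Z5, Z7, Z12} — every corridor.
No 3 of the 7 camera mounts cover everything (all 35 triples fall short), so 4 is minimum.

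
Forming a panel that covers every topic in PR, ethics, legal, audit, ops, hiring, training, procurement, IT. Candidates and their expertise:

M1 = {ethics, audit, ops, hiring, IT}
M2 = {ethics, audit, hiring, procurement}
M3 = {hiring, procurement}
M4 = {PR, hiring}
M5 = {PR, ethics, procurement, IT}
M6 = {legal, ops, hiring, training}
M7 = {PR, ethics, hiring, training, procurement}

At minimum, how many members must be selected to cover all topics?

3

M1, M5, M6 together cover {PR, ethics, legal, audit, ops, hiring, training, procurement, IT} — every topic.
No 2 of the 7 members cover everything (all 21 pairs fall short), so 3 is minimum.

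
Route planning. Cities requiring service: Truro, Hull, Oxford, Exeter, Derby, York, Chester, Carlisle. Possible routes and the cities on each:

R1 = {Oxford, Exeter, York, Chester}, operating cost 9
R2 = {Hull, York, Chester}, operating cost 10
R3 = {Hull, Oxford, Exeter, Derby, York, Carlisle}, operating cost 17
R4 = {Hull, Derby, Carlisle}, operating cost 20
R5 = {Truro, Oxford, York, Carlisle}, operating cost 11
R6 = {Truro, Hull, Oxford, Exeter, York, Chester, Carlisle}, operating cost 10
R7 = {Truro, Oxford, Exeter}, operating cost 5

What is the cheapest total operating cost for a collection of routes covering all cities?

27

R3, R6 cover every city at operating cost 17 + 10 = 27.
Any cover uses at least 2 routes; among all covering selections none totals below 27.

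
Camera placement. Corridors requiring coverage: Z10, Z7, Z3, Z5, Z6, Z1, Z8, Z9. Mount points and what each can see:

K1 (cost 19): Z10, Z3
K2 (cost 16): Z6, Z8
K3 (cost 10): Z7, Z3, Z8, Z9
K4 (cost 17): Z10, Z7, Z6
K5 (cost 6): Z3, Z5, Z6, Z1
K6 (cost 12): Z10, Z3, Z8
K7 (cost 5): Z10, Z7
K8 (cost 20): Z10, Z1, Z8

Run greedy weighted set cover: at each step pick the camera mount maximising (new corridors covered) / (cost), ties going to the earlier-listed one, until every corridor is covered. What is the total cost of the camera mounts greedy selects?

Pick 1: K5 adds 4 new (Z3, Z5, Z6, Z1) at cost 6 (ratio 4/6).
Pick 2: K7 adds 2 new (Z10, Z7) at cost 5 (ratio 2/5).
Pick 3: K3 adds 2 new (Z8, Z9) at cost 10 (ratio 2/10).
Greedy total cost: 6 + 5 + 10 = 21.

21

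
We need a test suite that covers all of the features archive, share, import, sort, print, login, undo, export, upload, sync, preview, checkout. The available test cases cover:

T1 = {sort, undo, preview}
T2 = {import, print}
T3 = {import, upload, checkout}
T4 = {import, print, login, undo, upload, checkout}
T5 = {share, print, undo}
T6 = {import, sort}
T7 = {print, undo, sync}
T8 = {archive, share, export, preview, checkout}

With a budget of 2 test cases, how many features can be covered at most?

10

Choosing T4, T8 covers {archive, share, import, print, login, undo, export, upload, preview, checkout} — 10 features.
No choice of 2 test cases does better; here sort, sync are left uncovered.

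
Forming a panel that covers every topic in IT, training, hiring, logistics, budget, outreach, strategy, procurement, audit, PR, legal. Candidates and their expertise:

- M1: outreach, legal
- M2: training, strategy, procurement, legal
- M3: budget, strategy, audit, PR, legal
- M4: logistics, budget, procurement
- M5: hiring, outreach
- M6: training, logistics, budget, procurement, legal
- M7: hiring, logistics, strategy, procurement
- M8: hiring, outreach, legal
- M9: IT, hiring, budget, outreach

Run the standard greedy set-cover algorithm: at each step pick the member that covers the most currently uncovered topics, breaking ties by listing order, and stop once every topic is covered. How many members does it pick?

3

Pick 1: M3 covers 5 new topics (budget, strategy, audit, PR, legal).
Pick 2: M6 covers 3 new topics (training, logistics, procurement).
Pick 3: M9 covers 3 new topics (IT, hiring, outreach).
Greedy uses 3 members.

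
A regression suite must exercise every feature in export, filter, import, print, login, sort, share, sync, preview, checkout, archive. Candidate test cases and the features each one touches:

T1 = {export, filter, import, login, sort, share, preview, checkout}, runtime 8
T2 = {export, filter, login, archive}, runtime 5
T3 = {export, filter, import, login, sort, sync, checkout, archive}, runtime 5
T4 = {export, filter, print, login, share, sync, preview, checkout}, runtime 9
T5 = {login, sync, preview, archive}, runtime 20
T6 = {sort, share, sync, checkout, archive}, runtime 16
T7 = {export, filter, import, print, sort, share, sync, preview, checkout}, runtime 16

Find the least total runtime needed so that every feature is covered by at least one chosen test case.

14

T3, T4 cover every feature at runtime 5 + 9 = 14.
Any cover uses at least 2 test cases; among all covering selections none totals below 14.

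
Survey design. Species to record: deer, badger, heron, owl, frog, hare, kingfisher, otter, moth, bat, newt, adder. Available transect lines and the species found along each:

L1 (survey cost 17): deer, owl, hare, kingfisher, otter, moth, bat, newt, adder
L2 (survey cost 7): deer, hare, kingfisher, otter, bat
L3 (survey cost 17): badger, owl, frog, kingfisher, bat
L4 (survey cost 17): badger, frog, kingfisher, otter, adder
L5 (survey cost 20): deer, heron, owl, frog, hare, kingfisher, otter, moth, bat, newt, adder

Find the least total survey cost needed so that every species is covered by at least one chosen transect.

37

L3, L5 cover every species at survey cost 17 + 20 = 37.
Any cover uses at least 2 transects; among all covering selections none totals below 37.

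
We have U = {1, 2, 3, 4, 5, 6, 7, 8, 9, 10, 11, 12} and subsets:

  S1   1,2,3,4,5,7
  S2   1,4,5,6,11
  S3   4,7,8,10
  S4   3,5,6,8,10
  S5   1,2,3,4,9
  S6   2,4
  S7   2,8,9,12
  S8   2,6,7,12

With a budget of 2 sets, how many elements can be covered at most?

Choosing S1, S4 covers {1, 2, 3, 4, 5, 6, 7, 8, 10} — 9 elements.
No choice of 2 sets does better; here 9, 11, 12 are left uncovered.

9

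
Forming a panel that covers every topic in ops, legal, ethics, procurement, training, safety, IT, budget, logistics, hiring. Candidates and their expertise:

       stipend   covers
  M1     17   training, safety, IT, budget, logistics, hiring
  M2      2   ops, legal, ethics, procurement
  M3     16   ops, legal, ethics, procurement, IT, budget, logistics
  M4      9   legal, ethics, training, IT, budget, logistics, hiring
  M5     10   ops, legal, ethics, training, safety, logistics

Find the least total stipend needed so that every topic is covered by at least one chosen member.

M1, M2 cover every topic at stipend 17 + 2 = 19.
Any cover uses at least 2 members; among all covering selections none totals below 19.
Greedy by coverage-per-stipend would pick M2, M4, M5 for 21 — worse than the optimum 19.

19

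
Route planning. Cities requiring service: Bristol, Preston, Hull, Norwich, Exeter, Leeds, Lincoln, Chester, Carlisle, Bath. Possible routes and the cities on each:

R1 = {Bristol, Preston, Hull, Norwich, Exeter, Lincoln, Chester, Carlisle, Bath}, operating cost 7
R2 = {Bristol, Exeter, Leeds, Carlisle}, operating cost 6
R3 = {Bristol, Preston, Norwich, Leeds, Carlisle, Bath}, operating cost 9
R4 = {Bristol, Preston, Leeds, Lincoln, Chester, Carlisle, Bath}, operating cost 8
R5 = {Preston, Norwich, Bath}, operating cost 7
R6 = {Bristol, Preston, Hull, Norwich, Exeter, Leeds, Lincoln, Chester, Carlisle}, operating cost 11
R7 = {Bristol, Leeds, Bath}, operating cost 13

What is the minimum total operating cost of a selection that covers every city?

13

R1, R2 cover every city at operating cost 7 + 6 = 13.
Any cover uses at least 2 routes; among all covering selections none totals below 13.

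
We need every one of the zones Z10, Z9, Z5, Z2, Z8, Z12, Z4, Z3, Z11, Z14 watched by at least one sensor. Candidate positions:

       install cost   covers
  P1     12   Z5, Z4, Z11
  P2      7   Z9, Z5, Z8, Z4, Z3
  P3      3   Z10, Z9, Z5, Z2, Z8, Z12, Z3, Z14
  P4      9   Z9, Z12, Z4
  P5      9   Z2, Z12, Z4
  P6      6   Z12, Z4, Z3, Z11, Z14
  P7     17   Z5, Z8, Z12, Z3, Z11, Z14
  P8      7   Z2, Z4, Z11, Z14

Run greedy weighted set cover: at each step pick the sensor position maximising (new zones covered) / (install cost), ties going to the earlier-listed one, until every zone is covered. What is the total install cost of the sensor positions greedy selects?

9

Pick 1: P3 adds 8 new (Z10, Z9, Z5, Z2, Z8, Z12, Z3, Z14) at install cost 3 (ratio 8/3).
Pick 2: P6 adds 2 new (Z4, Z11) at install cost 6 (ratio 2/6).
Greedy total install cost: 3 + 6 = 9.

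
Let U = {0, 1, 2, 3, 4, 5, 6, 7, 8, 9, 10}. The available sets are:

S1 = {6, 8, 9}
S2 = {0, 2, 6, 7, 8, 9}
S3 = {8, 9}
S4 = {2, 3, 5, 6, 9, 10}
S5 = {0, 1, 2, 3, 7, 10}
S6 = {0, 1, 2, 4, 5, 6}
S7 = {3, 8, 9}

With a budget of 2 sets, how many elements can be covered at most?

9

Choosing S1, S5 covers {0, 1, 2, 3, 6, 7, 8, 9, 10} — 9 elements.
No choice of 2 sets does better; here 4, 5 are left uncovered.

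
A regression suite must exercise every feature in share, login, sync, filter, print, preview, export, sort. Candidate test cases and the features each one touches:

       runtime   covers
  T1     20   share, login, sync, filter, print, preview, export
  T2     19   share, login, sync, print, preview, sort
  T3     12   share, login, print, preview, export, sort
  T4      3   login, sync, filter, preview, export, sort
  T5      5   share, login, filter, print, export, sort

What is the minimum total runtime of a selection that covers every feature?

8

T4, T5 cover every feature at runtime 3 + 5 = 8.
Any cover uses at least 2 test cases; among all covering selections none totals below 8.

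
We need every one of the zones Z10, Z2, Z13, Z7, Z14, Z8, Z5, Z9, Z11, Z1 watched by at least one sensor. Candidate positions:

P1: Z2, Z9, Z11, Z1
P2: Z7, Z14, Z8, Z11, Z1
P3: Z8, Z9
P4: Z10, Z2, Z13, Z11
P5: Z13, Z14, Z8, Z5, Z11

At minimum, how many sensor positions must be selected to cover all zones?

P1, P2, P4, P5 together cover {Z10, Z2, Z13, Z7, Z14, Z8, Z5, Z9, Z11, Z1} — every zone.
No 3 of the 5 sensor positions cover everything (all 10 triples fall short), so 4 is minimum.

4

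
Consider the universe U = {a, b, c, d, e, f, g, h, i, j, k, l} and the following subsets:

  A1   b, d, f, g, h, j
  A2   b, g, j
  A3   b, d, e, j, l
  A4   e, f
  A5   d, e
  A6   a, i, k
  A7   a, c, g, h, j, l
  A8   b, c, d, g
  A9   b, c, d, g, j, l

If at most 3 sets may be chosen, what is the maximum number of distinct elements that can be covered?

Choosing A1, A3, A6 covers {a, b, d, e, f, g, h, i, j, k, l} — 11 elements.
No choice of 3 sets does better; here c is left uncovered.

11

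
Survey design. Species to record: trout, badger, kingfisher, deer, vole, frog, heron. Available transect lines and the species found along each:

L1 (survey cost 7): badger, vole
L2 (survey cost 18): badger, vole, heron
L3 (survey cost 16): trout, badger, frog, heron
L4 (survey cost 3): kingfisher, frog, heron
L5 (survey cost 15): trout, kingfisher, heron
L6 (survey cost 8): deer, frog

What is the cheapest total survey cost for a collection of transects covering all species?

L1, L5, L6 cover every species at survey cost 7 + 15 + 8 = 30.
Any cover uses at least 3 transects; among all covering selections none totals below 30.

30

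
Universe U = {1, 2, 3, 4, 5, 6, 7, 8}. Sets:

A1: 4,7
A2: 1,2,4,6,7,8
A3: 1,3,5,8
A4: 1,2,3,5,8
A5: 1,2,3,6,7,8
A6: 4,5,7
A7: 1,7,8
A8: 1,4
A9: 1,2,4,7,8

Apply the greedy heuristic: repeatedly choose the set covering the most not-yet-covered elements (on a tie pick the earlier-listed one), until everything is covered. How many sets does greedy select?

Pick 1: A2 covers 6 new elements (1, 2, 4, 6, 7, 8).
Pick 2: A3 covers 2 new elements (3, 5).
Greedy uses 2 sets.

2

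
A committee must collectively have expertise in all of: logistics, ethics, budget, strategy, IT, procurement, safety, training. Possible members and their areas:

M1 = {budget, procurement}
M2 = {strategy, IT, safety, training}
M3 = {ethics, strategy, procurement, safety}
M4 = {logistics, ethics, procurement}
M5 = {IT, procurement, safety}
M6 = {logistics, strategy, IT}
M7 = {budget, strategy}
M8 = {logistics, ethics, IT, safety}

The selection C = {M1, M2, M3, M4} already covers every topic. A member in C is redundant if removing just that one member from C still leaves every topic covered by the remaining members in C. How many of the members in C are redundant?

1

Drop M1: budget uncovered — not redundant.
Drop M2: IT, training uncovered — not redundant.
Drop M3: the rest still cover every topic — redundant.
Drop M4: logistics uncovered — not redundant.
1 redundant: M3.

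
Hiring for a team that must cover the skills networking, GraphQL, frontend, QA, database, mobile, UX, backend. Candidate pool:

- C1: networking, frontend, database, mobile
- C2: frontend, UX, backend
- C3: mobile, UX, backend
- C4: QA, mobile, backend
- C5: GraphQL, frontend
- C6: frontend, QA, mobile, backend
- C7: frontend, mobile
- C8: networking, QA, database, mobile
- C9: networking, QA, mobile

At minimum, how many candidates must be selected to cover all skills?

3

C2, C5, C8 together cover {networking, GraphQL, frontend, QA, database, mobile, UX, backend} — every skill.
No 2 of the 9 candidates cover everything (all 36 pairs fall short), so 3 is minimum.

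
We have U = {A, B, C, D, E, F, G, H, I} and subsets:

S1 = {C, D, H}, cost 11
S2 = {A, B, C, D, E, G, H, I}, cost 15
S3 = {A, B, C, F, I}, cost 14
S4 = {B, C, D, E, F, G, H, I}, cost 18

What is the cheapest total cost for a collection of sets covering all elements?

S2, S3 cover every element at cost 15 + 14 = 29.
Any cover uses at least 2 sets; among all covering selections none totals below 29.

29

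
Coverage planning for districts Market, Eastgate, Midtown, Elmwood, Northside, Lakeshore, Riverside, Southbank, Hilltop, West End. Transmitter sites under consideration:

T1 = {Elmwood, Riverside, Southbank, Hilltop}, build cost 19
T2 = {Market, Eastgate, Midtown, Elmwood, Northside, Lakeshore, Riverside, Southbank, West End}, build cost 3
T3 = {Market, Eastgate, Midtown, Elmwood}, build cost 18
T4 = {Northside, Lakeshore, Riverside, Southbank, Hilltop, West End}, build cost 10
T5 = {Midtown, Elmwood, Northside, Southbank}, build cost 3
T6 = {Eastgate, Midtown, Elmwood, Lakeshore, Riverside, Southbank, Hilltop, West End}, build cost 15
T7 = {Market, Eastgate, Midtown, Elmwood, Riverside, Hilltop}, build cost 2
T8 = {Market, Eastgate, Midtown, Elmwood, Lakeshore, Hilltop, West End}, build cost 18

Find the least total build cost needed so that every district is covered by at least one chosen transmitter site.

5

T2, T7 cover every district at build cost 3 + 2 = 5.
Any cover uses at least 2 transmitter sites; among all covering selections none totals below 5.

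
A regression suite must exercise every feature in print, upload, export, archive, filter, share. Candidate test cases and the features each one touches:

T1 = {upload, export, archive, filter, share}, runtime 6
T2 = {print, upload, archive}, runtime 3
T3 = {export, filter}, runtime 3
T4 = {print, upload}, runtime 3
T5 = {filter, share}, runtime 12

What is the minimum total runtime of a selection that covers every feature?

T1, T2 cover every feature at runtime 6 + 3 = 9.
Any cover uses at least 2 test cases; among all covering selections none totals below 9.

9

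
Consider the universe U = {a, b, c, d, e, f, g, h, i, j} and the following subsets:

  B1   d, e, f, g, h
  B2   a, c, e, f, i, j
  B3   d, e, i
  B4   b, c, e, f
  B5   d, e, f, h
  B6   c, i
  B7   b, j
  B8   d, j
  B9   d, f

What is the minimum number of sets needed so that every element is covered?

B1, B2, B4 together cover {a, b, c, d, e, f, g, h, i, j} — every element.
No 2 of the 9 sets cover everything (all 36 pairs fall short), so 3 is minimum.

3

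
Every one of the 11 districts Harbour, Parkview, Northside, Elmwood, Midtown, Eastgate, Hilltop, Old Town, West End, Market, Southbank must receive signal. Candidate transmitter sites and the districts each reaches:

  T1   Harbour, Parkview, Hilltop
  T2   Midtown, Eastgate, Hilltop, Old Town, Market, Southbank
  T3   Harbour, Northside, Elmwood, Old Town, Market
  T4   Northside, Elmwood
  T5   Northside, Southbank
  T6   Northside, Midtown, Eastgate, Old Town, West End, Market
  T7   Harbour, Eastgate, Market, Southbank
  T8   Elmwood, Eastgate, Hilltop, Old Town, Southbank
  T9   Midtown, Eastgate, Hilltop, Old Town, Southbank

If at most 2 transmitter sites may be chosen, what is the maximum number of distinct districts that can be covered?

9

Choosing T1, T6 covers {Harbour, Parkview, Northside, Midtown, Eastgate, Hilltop, Old Town, West End, Market} — 9 districts.
No choice of 2 transmitter sites does better; here Elmwood, Southbank are left uncovered.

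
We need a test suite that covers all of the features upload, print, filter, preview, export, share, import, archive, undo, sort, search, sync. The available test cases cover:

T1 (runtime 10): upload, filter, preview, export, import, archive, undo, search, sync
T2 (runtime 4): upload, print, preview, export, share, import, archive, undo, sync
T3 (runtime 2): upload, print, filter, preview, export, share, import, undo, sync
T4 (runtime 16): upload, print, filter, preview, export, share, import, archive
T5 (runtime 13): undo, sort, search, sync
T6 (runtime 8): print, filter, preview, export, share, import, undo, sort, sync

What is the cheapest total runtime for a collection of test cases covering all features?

T1, T6 cover every feature at runtime 10 + 8 = 18.
Any cover uses at least 2 test cases; among all covering selections none totals below 18.
Greedy by coverage-per-runtime would pick T3, T2, T5 for 19 — worse than the optimum 18.

18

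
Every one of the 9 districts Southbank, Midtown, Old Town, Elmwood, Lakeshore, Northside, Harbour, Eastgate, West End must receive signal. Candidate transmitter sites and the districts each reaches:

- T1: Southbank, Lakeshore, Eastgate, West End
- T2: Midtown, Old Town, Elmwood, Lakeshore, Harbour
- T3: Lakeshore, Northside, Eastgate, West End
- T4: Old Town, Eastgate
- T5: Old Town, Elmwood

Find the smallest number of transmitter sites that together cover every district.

T1, T2, T3 together cover {Southbank, Midtown, Old Town, Elmwood, Lakeshore, Northside, Harbour, Eastgate, West End} — every district.
No 2 of the 5 transmitter sites cover everything (all 10 pairs fall short), so 3 is minimum.

3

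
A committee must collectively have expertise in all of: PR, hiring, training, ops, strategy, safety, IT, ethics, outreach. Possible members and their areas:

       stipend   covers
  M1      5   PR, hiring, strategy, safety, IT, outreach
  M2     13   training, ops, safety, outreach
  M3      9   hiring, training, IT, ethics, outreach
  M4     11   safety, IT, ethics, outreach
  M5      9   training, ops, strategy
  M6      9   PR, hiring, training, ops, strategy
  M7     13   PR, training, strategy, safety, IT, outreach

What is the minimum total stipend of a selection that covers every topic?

20

M4, M6 cover every topic at stipend 11 + 9 = 20.
Any cover uses at least 2 members; among all covering selections none totals below 20.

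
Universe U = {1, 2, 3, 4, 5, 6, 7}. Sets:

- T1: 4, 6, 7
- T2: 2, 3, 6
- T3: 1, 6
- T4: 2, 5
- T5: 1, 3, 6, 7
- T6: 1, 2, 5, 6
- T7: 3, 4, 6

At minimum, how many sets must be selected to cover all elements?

T1, T2, T6 together cover {1, 2, 3, 4, 5, 6, 7} — every element.
No 2 of the 7 sets cover everything (all 21 pairs fall short), so 3 is minimum.

3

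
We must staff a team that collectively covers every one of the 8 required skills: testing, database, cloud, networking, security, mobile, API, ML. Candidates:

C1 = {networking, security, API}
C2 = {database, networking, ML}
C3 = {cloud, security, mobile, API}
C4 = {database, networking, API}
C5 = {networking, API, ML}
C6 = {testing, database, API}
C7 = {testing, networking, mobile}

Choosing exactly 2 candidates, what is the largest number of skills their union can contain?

Choosing C2, C3 covers {database, cloud, networking, security, mobile, API, ML} — 7 skills.
No choice of 2 candidates does better; here testing is left uncovered.

7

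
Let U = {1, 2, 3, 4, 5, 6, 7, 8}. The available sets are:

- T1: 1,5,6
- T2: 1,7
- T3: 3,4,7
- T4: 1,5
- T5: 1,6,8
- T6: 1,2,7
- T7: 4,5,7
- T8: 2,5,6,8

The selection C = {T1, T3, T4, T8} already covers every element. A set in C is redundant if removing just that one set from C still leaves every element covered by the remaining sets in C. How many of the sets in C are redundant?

Drop T1: the rest still cover every element — redundant.
Drop T3: 3, 4, 7 uncovered — not redundant.
Drop T4: the rest still cover every element — redundant.
Drop T8: 2, 8 uncovered — not redundant.
2 redundant: T1, T4.

2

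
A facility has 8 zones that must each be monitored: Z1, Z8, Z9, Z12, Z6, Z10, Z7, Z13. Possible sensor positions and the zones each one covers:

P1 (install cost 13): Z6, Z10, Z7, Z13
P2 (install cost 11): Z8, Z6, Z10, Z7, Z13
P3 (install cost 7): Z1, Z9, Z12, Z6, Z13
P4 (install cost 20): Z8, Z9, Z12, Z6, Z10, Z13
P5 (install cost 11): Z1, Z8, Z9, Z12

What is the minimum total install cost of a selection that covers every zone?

P2, P3 cover every zone at install cost 11 + 7 = 18.
Any cover uses at least 2 sensor positions; among all covering selections none totals below 18.

18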